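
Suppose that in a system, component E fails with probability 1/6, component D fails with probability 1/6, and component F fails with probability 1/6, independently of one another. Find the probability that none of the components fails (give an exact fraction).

125/216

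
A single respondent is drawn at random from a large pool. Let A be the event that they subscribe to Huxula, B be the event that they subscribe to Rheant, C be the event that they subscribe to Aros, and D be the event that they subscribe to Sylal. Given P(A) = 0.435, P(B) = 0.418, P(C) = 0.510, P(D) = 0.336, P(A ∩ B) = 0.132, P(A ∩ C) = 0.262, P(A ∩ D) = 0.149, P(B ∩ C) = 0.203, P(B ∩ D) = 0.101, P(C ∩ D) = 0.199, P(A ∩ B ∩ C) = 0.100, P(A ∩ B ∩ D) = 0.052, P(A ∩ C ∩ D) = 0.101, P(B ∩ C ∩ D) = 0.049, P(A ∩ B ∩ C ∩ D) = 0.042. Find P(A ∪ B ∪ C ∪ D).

0.913

By inclusion-exclusion,
P(A ∪ B ∪ C ∪ D) = 0.435 + 0.418 + 0.510 + 0.336 − 0.132 − 0.262 − 0.149 − 0.203 − 0.101 − 0.199 + 0.100 + 0.052 + 0.101 + 0.049 − 0.042 = 0.913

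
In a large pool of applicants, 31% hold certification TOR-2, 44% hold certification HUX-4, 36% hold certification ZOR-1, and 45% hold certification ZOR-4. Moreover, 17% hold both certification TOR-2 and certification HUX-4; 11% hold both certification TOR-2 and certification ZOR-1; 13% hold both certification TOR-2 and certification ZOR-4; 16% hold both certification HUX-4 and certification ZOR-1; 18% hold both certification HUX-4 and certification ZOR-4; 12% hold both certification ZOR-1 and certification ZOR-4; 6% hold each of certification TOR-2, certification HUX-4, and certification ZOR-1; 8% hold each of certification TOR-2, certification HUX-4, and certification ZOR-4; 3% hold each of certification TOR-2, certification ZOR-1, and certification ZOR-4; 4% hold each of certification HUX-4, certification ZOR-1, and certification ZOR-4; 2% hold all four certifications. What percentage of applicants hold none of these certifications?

P(union) = 31 + 44 + 36 + 45 − 17 − 11 − 13 − 16 − 18 − 12 + 6 + 8 + 3 + 4 − 2 = 88%
P(none) = 100% − 88% = 12%

12%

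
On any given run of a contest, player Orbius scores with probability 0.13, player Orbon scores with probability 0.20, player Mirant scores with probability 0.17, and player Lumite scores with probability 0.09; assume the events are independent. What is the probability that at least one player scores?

0.4743112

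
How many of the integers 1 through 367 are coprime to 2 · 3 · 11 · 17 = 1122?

106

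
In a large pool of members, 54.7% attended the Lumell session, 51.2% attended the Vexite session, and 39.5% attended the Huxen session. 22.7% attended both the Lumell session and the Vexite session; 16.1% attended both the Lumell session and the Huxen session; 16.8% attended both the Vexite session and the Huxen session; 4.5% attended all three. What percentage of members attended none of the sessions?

P(≥1) = 54.7 + 51.2 + 39.5 − 22.7 − 16.1 − 16.8 + 4.5 = 94.3%
P(none) = 100% − 94.3% = 5.7%

5.7%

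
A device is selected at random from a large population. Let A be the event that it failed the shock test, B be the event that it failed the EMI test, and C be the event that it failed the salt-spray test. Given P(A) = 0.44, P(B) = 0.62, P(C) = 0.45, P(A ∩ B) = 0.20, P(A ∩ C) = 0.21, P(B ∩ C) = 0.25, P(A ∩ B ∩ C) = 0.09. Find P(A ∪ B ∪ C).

0.94

Apply inclusion-exclusion:
P(A ∪ B ∪ C) = 0.44 + 0.62 + 0.45 − 0.20 − 0.21 − 0.25 + 0.09 = 0.94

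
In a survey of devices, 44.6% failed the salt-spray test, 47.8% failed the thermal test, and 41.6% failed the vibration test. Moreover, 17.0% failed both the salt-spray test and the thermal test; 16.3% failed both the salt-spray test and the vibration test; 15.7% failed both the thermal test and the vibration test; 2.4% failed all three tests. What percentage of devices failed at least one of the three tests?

87.4%

P(union) = 44.6 + 47.8 + 41.6 − 17.0 − 16.3 − 15.7 + 2.4 = 87.4%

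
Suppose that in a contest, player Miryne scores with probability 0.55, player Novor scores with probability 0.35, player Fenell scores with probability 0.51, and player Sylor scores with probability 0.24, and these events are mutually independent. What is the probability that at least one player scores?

Independence gives P(none) = ∏(1 − pᵢ).
P(none) = (1 − 0.55) × (1 − 0.35) × (1 − 0.51) × (1 − 0.24) = 0.45 × 0.65 × 0.49 × 0.76 = 0.108927
P(at least one) = 1 − 0.108927 = 0.891073

0.891073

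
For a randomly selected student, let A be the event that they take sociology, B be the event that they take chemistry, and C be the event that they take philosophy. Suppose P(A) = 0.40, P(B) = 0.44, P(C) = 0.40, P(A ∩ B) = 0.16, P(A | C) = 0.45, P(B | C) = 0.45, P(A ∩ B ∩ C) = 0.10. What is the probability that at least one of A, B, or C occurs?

0.82

P(A ∩ C) = P(C)·P(A|C) = 0.40 × 0.45 = 0.18
P(B ∩ C) = P(C)·P(B|C) = 0.40 × 0.45 = 0.18
By inclusion-exclusion,
P(A ∪ B ∪ C) = 0.40 + 0.44 + 0.40 − 0.16 − 0.18 − 0.18 + 0.10 = 0.82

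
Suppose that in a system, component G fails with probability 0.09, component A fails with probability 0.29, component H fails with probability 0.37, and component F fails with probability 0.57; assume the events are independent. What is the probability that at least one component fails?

Since the events are independent, P(none) is the product of the individual non-occurrence probabilities.
P(none) = (1 − 0.09) × (1 − 0.29) × (1 − 0.37) × (1 − 0.57) = 0.91 × 0.71 × 0.63 × 0.43 = 0.17502849
P(at least one) = 1 − 0.17502849 = 0.82497151

0.82497151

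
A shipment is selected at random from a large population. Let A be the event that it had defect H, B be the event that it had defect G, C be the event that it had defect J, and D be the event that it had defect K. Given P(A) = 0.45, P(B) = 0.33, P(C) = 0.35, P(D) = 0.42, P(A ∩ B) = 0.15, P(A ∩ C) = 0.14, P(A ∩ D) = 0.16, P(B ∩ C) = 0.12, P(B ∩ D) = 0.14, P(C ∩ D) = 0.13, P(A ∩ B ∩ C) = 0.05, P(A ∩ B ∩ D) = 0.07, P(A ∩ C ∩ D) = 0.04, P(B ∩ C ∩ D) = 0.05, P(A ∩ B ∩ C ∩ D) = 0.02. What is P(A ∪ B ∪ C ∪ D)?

P(A ∪ B ∪ C ∪ D) = 0.45 + 0.33 + 0.35 + 0.42 − 0.15 − 0.14 − 0.16 − 0.12 − 0.14 − 0.13 + 0.05 + 0.07 + 0.04 + 0.05 − 0.02 = 0.90

0.90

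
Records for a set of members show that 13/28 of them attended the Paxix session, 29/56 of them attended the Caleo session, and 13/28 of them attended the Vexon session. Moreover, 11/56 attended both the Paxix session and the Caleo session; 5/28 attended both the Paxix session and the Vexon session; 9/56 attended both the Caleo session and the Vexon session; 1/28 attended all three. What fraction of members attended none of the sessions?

P(union) = 13/28 + 29/56 + 13/28 − 11/56 − 5/28 − 9/56 + 1/28 = 53/56
P(none) = 1 − 53/56 = 3/56

3/56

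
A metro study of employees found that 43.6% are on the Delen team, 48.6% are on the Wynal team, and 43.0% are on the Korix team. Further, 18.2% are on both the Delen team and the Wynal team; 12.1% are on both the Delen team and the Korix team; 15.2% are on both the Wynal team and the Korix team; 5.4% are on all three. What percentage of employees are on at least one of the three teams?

P(union) = 43.6 + 48.6 + 43.0 − 18.2 − 12.1 − 15.2 + 5.4 = 95.1%

95.1%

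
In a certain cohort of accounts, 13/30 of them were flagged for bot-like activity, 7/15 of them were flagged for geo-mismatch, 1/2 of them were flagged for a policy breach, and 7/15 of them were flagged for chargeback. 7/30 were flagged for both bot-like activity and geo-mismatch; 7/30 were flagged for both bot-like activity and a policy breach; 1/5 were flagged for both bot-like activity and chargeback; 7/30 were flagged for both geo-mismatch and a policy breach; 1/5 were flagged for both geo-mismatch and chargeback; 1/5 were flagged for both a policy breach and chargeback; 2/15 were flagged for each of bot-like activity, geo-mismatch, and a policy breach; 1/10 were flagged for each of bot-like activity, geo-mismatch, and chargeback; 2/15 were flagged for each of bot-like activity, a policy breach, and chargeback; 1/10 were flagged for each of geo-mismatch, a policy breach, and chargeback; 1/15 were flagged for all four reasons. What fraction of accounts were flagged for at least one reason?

29/30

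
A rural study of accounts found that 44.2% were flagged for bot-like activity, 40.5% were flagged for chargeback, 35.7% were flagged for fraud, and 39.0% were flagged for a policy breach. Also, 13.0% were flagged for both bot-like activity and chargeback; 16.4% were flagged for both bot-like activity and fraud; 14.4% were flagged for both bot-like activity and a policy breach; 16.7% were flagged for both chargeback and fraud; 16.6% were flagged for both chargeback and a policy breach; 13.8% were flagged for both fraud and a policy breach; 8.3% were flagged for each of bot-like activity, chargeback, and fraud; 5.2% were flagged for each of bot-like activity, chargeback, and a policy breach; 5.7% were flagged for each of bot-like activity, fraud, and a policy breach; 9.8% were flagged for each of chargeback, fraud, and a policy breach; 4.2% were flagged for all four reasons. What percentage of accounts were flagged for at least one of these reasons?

93.3%

Apply inclusion-exclusion:
P(union) = 44.2 + 40.5 + 35.7 + 39.0 − 13.0 − 16.4 − 14.4 − 16.7 − 16.6 − 13.8 + 8.3 + 5.2 + 5.7 + 9.8 − 4.2 = 93.3%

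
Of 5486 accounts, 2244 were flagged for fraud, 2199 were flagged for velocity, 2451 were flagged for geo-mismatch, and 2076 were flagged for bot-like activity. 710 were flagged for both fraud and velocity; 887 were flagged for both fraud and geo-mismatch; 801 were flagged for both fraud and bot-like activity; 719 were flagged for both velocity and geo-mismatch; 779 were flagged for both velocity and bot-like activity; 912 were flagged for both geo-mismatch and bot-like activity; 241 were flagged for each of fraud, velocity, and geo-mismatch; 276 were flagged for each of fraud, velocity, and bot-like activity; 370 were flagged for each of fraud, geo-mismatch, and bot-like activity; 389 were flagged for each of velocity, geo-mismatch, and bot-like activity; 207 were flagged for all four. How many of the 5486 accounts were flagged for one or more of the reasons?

5231

Using inclusion–exclusion:
N(≥1) = 2244 + 2199 + 2451 + 2076 − 710 − 887 − 801 − 719 − 779 − 912 + 241 + 276 + 370 + 389 − 207 = 5231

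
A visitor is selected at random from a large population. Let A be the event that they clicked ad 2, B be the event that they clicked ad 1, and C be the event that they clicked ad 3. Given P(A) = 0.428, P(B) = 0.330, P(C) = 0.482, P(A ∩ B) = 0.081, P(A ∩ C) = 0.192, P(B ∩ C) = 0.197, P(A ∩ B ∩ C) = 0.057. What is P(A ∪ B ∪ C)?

0.827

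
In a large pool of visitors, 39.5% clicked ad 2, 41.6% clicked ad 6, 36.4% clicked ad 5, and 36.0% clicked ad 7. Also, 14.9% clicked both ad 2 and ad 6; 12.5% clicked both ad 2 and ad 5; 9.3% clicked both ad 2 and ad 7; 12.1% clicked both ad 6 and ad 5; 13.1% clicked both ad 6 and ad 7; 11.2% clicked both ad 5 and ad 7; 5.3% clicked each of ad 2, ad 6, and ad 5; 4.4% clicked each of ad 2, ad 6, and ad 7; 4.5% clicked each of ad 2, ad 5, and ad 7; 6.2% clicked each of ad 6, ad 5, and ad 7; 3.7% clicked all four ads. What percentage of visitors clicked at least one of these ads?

Inclusion–exclusion gives
P(≥1) = 39.5 + 41.6 + 36.4 + 36.0 − 14.9 − 12.5 − 9.3 − 12.1 − 13.1 − 11.2 + 5.3 + 4.4 + 4.5 + 6.2 − 3.7 = 97.1%

97.1%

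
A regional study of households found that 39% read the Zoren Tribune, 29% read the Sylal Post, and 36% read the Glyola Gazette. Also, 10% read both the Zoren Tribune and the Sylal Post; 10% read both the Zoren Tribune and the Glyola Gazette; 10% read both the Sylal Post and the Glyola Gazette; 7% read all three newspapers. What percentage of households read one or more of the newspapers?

P(at least one) = 39 + 29 + 36 − 10 − 10 − 10 + 7 = 81%

81%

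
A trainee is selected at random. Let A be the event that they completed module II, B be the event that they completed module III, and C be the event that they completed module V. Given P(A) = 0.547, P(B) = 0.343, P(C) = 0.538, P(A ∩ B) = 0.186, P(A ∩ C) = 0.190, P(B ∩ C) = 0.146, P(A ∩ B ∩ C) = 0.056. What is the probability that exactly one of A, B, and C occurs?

Using the inclusion–exclusion count for exactly one event:
P(exactly one) = 0.547 + 0.343 + 0.538 − 2·0.186 − 2·0.190 − 2·0.146 + 3·0.056 = 0.552

0.552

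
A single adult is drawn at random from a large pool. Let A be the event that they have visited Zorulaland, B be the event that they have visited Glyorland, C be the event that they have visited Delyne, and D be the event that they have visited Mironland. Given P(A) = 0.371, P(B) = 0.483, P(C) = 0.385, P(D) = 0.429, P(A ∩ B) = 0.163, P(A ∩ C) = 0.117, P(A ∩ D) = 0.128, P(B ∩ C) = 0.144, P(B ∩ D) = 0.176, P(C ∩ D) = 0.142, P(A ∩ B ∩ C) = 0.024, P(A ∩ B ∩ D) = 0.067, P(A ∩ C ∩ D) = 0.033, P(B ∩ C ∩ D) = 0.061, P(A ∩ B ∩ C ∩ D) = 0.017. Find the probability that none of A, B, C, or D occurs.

0.034

Using inclusion–exclusion:
P(A ∪ B ∪ C ∪ D) = 0.371 + 0.483 + 0.385 + 0.429 − 0.163 − 0.117 − 0.128 − 0.144 − 0.176 − 0.142 + 0.024 + 0.067 + 0.033 + 0.061 − 0.017 = 0.966
P(none) = 1 − 0.966 = 0.034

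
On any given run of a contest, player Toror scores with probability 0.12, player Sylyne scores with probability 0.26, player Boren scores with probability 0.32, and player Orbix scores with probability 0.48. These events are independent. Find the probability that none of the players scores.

P(none) = (1 − 0.12) × (1 − 0.26) × (1 − 0.32) × (1 − 0.48) = 0.88 × 0.74 × 0.68 × 0.52 = 0.23026432

0.23026432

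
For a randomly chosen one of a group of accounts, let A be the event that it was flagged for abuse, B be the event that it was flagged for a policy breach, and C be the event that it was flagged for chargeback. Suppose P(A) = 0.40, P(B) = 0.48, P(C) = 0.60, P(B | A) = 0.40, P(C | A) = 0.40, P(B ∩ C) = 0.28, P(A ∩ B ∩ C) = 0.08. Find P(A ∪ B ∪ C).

0.96

P(A ∩ B) = P(A)·P(B|A) = 0.40 × 0.40 = 0.16
P(A ∩ C) = P(A)·P(C|A) = 0.40 × 0.40 = 0.16
P(A ∪ B ∪ C) = 0.40 + 0.48 + 0.60 − 0.16 − 0.16 − 0.28 + 0.08 = 0.96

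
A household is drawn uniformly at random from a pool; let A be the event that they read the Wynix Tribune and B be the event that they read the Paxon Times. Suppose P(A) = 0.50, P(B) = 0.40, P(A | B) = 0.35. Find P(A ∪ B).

0.76

P(A ∩ B) = P(B)·P(A|B) = 0.40 × 0.35 = 0.14
P(A ∪ B) = 0.50 + 0.40 − 0.14 = 0.76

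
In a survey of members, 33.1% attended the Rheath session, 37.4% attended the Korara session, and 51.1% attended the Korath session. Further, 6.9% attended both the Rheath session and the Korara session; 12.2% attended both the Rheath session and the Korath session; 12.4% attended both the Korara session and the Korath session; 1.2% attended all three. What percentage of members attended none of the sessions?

Inclusion–exclusion gives
P(at least one) = 33.1 + 37.4 + 51.1 − 6.9 − 12.2 − 12.4 + 1.2 = 91.3%
P(none) = 100% − 91.3% = 8.7%

8.7%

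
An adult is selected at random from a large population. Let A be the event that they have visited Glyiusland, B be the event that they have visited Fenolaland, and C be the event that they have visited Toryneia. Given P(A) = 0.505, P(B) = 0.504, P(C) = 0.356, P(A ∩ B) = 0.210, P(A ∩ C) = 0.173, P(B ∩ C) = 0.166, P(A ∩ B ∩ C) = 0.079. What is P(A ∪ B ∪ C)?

0.895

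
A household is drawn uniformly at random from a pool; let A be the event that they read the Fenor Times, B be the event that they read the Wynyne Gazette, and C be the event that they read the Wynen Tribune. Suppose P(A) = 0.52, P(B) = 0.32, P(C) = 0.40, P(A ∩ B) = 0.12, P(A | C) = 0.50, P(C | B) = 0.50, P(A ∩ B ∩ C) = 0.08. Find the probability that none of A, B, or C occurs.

0.16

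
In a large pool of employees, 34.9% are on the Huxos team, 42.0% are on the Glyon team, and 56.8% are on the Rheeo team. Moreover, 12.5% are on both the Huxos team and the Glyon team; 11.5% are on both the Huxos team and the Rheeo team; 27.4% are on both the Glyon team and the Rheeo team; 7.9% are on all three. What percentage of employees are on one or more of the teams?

P(≥1) = 34.9 + 42.0 + 56.8 − 12.5 − 11.5 − 27.4 + 7.9 = 90.2%

90.2%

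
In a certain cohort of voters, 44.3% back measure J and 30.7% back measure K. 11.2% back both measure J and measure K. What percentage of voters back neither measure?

36.2%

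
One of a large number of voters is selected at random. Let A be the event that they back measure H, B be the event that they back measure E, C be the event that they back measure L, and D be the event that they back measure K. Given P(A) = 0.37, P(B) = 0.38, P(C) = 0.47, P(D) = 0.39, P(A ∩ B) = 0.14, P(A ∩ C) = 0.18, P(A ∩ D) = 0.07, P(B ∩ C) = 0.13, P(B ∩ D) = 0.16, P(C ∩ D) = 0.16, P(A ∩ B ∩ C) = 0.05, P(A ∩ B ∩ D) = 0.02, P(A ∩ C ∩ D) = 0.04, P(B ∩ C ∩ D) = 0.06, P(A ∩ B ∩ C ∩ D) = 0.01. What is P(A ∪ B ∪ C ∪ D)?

P(A ∪ B ∪ C ∪ D) = 0.37 + 0.38 + 0.47 + 0.39 − 0.14 − 0.18 − 0.07 − 0.13 − 0.16 − 0.16 + 0.05 + 0.02 + 0.04 + 0.06 − 0.01 = 0.93

0.93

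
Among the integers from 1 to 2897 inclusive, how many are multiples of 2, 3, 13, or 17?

2057

1448 + 965 + 222 + 170 − 482 − 111 − 85 − 74 − 56 − 13 + 37 + 28 + 6 + 4 − 2 = 2057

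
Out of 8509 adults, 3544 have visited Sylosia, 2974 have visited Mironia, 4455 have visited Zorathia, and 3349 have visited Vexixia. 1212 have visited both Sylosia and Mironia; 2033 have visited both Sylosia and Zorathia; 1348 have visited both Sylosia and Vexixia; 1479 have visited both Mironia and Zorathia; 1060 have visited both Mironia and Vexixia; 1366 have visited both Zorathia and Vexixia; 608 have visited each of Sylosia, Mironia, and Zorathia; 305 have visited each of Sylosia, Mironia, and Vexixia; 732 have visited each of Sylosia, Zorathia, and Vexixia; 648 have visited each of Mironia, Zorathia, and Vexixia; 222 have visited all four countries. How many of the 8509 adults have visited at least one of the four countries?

|at least one| = 3544 + 2974 + 4455 + 3349 − 1212 − 2033 − 1348 − 1479 − 1060 − 1366 + 608 + 305 + 732 + 648 − 222 = 7895

7895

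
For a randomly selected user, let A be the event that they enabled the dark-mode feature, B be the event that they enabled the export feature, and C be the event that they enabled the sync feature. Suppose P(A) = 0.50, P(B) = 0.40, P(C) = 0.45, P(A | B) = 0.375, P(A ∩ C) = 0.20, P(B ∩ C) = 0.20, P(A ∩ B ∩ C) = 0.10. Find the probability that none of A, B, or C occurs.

0.10

P(A ∩ B) = P(B)·P(A|B) = 0.40 × 0.375 = 0.15
Apply inclusion-exclusion:
P(A ∪ B ∪ C) = 0.50 + 0.40 + 0.45 − 0.15 − 0.20 − 0.20 + 0.10 = 0.90
P(none) = 1 − 0.90 = 0.10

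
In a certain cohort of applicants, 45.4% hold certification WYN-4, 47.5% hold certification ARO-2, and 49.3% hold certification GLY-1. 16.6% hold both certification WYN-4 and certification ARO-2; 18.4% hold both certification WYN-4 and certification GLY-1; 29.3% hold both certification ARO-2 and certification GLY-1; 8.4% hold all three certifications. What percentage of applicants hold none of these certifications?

Apply inclusion-exclusion:
P(at least one) = 45.4 + 47.5 + 49.3 − 16.6 − 18.4 − 29.3 + 8.4 = 86.3%
P(none) = 100% − 86.3% = 13.7%

13.7%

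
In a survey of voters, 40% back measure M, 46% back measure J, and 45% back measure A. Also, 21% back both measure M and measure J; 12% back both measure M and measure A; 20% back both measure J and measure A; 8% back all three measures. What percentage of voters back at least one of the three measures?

86%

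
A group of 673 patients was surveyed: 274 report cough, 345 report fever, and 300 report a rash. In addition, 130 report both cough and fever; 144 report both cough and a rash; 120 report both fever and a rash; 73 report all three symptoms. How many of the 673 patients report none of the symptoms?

75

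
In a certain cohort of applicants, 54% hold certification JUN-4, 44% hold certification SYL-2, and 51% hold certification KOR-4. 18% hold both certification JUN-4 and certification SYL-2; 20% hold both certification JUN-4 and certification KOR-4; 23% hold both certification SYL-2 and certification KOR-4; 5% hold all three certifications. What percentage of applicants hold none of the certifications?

Apply inclusion-exclusion:
P(at least one) = 54 + 44 + 51 − 18 − 20 − 23 + 5 = 93%
P(none) = 100% − 93% = 7%

7%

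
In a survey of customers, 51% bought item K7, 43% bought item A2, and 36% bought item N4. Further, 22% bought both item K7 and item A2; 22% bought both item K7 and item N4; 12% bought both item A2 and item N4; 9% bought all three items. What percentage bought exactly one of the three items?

45%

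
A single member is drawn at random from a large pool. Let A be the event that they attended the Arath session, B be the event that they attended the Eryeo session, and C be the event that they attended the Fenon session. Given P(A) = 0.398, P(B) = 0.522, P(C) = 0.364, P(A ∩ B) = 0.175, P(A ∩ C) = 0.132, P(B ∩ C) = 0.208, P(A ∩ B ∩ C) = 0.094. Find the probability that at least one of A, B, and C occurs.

0.863

P(A ∪ B ∪ C) = 0.398 + 0.522 + 0.364 − 0.175 − 0.132 − 0.208 + 0.094 = 0.863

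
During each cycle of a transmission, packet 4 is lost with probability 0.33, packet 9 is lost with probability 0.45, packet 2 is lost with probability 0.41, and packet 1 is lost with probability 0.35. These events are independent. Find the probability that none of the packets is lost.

Since the events are independent, P(none) is the product of the individual non-occurrence probabilities.
P(none) = (1 − 0.33) × (1 − 0.45) × (1 − 0.41) × (1 − 0.35) = 0.67 × 0.55 × 0.59 × 0.65 = 0.14131975

0.14131975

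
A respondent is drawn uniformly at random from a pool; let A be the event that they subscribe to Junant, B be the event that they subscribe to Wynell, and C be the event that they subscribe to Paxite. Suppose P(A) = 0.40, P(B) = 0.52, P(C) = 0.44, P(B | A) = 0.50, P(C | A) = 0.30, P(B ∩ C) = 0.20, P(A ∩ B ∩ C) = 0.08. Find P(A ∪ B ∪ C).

0.92

P(A ∩ B) = P(A)·P(B|A) = 0.40 × 0.50 = 0.20
P(A ∩ C) = P(A)·P(C|A) = 0.40 × 0.30 = 0.12
P(A ∪ B ∪ C) = 0.40 + 0.52 + 0.44 − 0.20 − 0.12 − 0.20 + 0.08 = 0.92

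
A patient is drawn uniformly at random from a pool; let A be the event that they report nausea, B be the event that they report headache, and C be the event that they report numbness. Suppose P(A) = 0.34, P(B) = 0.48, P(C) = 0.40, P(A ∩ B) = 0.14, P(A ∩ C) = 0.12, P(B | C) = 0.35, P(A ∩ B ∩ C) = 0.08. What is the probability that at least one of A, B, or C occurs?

0.90

P(B ∩ C) = P(C)·P(B|C) = 0.40 × 0.35 = 0.14
By inclusion-exclusion,
P(A ∪ B ∪ C) = 0.34 + 0.48 + 0.40 − 0.14 − 0.12 − 0.14 + 0.08 = 0.90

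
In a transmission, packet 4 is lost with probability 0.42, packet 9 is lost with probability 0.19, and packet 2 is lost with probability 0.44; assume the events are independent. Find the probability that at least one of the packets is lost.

P(none) = (1 − 0.42) × (1 − 0.19) × (1 − 0.44) = 0.58 × 0.81 × 0.56 = 0.263088
P(at least one) = 1 − 0.263088 = 0.736912

0.736912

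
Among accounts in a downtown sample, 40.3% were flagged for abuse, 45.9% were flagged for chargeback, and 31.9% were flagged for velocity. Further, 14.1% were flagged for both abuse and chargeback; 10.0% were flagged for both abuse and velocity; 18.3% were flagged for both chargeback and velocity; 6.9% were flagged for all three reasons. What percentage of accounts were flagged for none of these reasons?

17.4%

Using inclusion–exclusion:
P(union) = 40.3 + 45.9 + 31.9 − 14.1 − 10.0 − 18.3 + 6.9 = 82.6%
P(none) = 100% − 82.6% = 17.4%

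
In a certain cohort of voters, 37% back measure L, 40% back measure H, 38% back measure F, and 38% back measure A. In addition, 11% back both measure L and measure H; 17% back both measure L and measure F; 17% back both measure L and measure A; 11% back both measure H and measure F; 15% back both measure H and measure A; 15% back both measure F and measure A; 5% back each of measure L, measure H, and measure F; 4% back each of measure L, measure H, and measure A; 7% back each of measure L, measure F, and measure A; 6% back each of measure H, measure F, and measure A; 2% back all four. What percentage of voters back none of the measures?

13%

Inclusion–exclusion gives
P(≥1) = 37 + 40 + 38 + 38 − 11 − 17 − 17 − 11 − 15 − 15 + 5 + 4 + 7 + 6 − 2 = 87%
P(none) = 100% − 87% = 13%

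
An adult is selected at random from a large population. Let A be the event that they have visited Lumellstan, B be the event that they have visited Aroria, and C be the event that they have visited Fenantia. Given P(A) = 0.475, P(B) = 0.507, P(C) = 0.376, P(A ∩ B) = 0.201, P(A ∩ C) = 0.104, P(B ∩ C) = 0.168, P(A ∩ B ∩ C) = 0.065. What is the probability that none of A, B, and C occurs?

0.050

P(A ∪ B ∪ C) = 0.475 + 0.507 + 0.376 − 0.201 − 0.104 − 0.168 + 0.065 = 0.950
P(none) = 1 − 0.950 = 0.050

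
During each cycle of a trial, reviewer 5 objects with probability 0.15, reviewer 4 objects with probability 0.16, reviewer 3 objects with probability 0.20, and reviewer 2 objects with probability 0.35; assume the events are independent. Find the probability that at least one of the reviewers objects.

Since the events are independent, P(none) is the product of the individual non-occurrence probabilities.
P(none) = (1 − 0.15) × (1 − 0.16) × (1 − 0.20) × (1 − 0.35) = 0.85 × 0.84 × 0.80 × 0.65 = 0.37128
P(at least one) = 1 − 0.37128 = 0.62872

0.62872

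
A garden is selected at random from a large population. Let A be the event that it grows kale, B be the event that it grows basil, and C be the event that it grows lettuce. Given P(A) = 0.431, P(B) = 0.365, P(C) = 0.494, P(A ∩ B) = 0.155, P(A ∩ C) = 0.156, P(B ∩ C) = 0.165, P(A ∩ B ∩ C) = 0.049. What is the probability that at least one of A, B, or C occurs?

Using inclusion–exclusion:
P(A ∪ B ∪ C) = 0.431 + 0.365 + 0.494 − 0.155 − 0.156 − 0.165 + 0.049 = 0.863

0.863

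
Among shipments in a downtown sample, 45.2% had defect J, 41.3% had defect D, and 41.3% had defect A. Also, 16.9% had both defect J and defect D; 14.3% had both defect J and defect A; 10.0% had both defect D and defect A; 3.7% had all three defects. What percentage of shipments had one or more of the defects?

Using inclusion–exclusion:
P(≥1) = 45.2 + 41.3 + 41.3 − 16.9 − 14.3 − 10.0 + 3.7 = 90.3%

90.3%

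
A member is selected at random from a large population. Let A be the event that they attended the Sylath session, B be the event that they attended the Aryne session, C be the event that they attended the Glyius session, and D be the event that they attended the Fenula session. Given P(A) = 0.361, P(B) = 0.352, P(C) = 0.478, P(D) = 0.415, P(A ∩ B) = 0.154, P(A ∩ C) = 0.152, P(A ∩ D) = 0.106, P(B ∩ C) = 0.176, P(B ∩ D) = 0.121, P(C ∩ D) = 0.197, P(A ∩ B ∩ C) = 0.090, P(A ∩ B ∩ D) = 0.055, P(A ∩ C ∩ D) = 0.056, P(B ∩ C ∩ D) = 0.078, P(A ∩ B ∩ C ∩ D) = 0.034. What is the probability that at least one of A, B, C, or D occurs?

0.945

P(A ∪ B ∪ C ∪ D) = 0.361 + 0.352 + 0.478 + 0.415 − 0.154 − 0.152 − 0.106 − 0.176 − 0.121 − 0.197 + 0.090 + 0.055 + 0.056 + 0.078 − 0.034 = 0.945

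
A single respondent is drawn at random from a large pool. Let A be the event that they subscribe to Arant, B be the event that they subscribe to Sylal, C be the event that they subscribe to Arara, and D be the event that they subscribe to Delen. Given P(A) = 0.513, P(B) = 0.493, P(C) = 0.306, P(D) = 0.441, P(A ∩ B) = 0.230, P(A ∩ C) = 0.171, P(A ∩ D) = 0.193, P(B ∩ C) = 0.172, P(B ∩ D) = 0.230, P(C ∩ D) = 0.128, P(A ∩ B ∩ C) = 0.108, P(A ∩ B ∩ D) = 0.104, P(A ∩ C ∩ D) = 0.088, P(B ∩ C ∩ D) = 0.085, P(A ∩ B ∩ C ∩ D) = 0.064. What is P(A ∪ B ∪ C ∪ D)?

By inclusion-exclusion,
P(A ∪ B ∪ C ∪ D) = 0.513 + 0.493 + 0.306 + 0.441 − 0.230 − 0.171 − 0.193 − 0.172 − 0.230 − 0.128 + 0.108 + 0.104 + 0.088 + 0.085 − 0.064 = 0.950

0.950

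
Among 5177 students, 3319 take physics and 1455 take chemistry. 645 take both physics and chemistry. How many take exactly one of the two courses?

Using the inclusion–exclusion count for exactly one event:
N(exactly one) = 3319 + 1455 − 2·645 = 3484

3484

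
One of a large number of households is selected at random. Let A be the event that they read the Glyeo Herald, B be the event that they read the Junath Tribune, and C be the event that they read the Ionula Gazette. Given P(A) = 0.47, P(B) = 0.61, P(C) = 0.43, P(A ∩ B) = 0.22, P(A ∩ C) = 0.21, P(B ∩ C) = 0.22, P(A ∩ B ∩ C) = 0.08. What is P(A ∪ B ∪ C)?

0.94

P(A ∪ B ∪ C) = 0.47 + 0.61 + 0.43 − 0.22 − 0.21 − 0.22 + 0.08 = 0.94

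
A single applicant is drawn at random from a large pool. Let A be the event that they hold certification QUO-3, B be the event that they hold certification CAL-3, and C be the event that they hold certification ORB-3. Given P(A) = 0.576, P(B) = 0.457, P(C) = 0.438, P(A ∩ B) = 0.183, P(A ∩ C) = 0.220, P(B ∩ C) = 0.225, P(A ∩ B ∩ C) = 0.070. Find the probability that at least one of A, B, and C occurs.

P(A ∪ B ∪ C) = 0.576 + 0.457 + 0.438 − 0.183 − 0.220 − 0.225 + 0.070 = 0.913

0.913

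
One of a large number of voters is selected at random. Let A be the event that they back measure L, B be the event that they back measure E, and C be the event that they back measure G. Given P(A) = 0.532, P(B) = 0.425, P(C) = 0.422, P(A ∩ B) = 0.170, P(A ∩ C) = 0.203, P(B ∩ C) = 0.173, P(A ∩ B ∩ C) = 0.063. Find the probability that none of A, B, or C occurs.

0.104

Inclusion–exclusion gives
P(A ∪ B ∪ C) = 0.532 + 0.425 + 0.422 − 0.170 − 0.203 − 0.173 + 0.063 = 0.896
P(none) = 1 − 0.896 = 0.104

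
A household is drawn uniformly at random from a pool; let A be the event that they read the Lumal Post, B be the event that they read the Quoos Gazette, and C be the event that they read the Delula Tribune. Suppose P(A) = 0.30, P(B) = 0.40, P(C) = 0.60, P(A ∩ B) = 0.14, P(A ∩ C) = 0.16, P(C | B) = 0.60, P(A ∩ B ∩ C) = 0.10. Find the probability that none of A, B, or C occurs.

0.14

P(B ∩ C) = P(B)·P(C|B) = 0.40 × 0.60 = 0.24
P(A ∪ B ∪ C) = 0.30 + 0.40 + 0.60 − 0.14 − 0.16 − 0.24 + 0.10 = 0.86
P(none) = 1 − 0.86 = 0.14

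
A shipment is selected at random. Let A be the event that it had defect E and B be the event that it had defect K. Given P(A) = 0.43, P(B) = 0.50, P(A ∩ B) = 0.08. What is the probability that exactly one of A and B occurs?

0.77

Using the inclusion–exclusion count for exactly one event:
P(exactly one) = 0.43 + 0.50 − 2·0.08 = 0.77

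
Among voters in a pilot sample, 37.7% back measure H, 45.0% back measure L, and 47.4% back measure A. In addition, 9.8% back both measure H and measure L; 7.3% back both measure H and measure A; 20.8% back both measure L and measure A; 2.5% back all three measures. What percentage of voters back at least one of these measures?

94.7%

P(at least one) = 37.7 + 45.0 + 47.4 − 9.8 − 7.3 − 20.8 + 2.5 = 94.7%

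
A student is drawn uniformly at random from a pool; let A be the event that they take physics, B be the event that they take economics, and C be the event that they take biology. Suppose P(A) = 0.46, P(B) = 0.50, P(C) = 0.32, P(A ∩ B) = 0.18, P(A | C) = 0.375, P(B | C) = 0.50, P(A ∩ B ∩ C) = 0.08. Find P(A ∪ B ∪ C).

0.90

P(A ∩ C) = P(C)·P(A|C) = 0.32 × 0.375 = 0.12
P(B ∩ C) = P(C)·P(B|C) = 0.32 × 0.50 = 0.16
P(A ∪ B ∪ C) = 0.46 + 0.50 + 0.32 − 0.18 − 0.12 − 0.16 + 0.08 = 0.90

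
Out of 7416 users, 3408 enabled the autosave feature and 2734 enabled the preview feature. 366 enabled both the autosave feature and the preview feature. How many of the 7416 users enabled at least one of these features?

5776

|union| = 3408 + 2734 − 366 = 5776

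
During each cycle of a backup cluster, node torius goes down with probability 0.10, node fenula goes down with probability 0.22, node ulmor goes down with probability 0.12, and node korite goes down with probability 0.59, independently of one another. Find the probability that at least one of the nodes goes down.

0.7467184

P(none) = (1 − 0.10) × (1 − 0.22) × (1 − 0.12) × (1 − 0.59) = 0.90 × 0.78 × 0.88 × 0.41 = 0.2532816
P(at least one) = 1 − 0.2532816 = 0.7467184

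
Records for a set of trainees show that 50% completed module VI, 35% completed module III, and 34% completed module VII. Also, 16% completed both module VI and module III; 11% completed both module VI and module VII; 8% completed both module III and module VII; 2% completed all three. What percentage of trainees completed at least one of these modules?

86%

By inclusion-exclusion,
P(at least one) = 50 + 35 + 34 − 16 − 11 − 8 + 2 = 86%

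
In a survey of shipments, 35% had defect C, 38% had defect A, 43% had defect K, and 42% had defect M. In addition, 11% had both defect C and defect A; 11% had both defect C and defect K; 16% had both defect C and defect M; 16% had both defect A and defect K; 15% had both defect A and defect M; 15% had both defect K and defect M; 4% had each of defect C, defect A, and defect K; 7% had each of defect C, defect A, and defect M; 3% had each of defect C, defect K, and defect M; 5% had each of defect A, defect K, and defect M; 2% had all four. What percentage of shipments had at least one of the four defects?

Using inclusion–exclusion:
P(at least one) = 35 + 38 + 43 + 42 − 11 − 11 − 16 − 16 − 15 − 15 + 4 + 7 + 3 + 5 − 2 = 91%

91%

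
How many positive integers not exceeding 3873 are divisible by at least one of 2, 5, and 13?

2442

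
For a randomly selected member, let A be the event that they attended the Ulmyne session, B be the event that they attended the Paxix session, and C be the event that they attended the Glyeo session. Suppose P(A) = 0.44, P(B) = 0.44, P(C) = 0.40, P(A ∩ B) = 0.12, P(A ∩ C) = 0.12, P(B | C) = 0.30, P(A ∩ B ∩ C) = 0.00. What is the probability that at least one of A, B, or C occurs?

P(B ∩ C) = P(C)·P(B|C) = 0.40 × 0.30 = 0.12
P(A ∪ B ∪ C) = 0.44 + 0.44 + 0.40 − 0.12 − 0.12 − 0.12 + 0.00 = 0.92

0.92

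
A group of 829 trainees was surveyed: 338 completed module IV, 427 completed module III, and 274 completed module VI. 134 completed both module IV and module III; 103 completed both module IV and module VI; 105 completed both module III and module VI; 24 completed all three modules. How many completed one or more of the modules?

|at least one| = 338 + 427 + 274 − 134 − 103 − 105 + 24 = 721

721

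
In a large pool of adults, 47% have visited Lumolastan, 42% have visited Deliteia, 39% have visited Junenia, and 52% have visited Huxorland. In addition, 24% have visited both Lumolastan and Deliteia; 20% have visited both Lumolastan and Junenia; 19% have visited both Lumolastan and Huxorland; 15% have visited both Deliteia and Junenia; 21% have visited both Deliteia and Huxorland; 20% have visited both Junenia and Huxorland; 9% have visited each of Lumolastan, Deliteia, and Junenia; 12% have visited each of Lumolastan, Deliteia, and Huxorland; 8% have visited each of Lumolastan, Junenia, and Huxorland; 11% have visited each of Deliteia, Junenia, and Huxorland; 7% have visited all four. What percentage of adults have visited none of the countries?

6%

P(≥1) = 47 + 42 + 39 + 52 − 24 − 20 − 19 − 15 − 21 − 20 + 9 + 12 + 8 + 11 − 7 = 94%
P(none) = 100% − 94% = 6%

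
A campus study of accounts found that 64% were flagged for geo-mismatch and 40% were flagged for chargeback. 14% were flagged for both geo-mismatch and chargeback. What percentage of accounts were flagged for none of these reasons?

By inclusion-exclusion,
P(at least one) = 64 + 40 − 14 = 90%
P(none) = 100% − 90% = 10%

10%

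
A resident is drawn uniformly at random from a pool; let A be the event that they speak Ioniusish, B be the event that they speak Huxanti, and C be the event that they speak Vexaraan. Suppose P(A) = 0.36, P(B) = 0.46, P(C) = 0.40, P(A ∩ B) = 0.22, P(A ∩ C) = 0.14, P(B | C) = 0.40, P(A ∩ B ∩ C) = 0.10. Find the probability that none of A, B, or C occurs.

0.20

P(B ∩ C) = P(C)·P(B|C) = 0.40 × 0.40 = 0.16
Using inclusion–exclusion:
P(A ∪ B ∪ C) = 0.36 + 0.46 + 0.40 − 0.22 − 0.14 − 0.16 + 0.10 = 0.80
P(none) = 1 − 0.80 = 0.20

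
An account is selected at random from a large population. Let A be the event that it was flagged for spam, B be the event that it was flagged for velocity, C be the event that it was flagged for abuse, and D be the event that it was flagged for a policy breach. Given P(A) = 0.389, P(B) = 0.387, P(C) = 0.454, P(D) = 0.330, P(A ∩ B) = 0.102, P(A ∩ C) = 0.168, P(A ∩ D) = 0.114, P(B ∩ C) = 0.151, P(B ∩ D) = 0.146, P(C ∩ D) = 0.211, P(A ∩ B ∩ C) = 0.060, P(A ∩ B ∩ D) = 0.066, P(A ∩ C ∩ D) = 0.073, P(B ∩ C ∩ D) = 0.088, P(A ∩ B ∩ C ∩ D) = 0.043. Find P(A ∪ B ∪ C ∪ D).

0.912

Apply inclusion-exclusion:
P(A ∪ B ∪ C ∪ D) = 0.389 + 0.387 + 0.454 + 0.330 − 0.102 − 0.168 − 0.114 − 0.151 − 0.146 − 0.211 + 0.060 + 0.066 + 0.073 + 0.088 − 0.043 = 0.912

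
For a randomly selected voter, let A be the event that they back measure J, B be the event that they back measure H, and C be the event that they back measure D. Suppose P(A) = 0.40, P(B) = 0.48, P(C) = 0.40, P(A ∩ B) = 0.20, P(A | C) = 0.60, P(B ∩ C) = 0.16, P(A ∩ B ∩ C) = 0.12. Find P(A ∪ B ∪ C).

0.80

P(A ∩ C) = P(C)·P(A|C) = 0.40 × 0.60 = 0.24
Using inclusion–exclusion:
P(A ∪ B ∪ C) = 0.40 + 0.48 + 0.40 − 0.20 − 0.24 − 0.16 + 0.12 = 0.80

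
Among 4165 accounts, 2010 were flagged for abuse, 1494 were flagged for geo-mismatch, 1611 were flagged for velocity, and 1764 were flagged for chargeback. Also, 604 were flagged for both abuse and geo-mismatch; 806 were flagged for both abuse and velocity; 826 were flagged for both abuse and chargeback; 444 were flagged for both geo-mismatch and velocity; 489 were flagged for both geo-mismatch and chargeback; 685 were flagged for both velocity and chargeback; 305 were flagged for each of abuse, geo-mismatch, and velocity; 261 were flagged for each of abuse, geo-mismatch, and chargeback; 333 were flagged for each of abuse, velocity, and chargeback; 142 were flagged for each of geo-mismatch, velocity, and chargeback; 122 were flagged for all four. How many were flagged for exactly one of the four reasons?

1806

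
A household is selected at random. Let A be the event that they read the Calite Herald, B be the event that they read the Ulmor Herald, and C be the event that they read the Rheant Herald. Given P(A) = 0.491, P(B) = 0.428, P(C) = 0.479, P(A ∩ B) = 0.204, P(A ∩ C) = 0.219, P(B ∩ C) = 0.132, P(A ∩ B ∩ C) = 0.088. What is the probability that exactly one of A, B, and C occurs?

P(exactly one) = 0.491 + 0.428 + 0.479 − 2·0.204 − 2·0.219 − 2·0.132 + 3·0.088 = 0.552

0.552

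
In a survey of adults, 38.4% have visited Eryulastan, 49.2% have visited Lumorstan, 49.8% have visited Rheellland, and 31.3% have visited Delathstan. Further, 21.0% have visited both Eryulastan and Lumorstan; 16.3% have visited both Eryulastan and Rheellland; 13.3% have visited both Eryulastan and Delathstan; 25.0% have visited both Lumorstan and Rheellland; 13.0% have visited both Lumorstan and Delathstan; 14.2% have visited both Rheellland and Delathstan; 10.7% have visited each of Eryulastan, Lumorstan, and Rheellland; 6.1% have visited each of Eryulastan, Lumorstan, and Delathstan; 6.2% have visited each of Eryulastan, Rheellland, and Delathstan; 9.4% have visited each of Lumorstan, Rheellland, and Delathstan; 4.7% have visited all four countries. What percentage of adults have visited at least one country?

P(union) = 38.4 + 49.2 + 49.8 + 31.3 − 21.0 − 16.3 − 13.3 − 25.0 − 13.0 − 14.2 + 10.7 + 6.1 + 6.2 + 9.4 − 4.7 = 93.6%

93.6%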